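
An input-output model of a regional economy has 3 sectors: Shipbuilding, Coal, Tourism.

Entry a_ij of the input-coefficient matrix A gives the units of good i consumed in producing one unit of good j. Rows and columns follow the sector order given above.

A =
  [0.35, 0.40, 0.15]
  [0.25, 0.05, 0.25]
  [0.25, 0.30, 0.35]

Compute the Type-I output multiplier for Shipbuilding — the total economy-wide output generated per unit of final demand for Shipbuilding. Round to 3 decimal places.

m_S = 5.006

I − A =
  [   0.65    -0.40    -0.15]
  [  -0.25     0.95    -0.25]
  [  -0.25    -0.30     0.65]
Cofactors of I−A, C_ij = (−1)^(i+j)·(minor ij) (rows/columns in the sector order above):
  C_11 = (0.95)(0.65) − (-0.25)(-0.30) = 0.5425
  C_12 = −[(-0.25)(0.65) − (-0.25)(-0.25)] = 0.2250
  C_13 = (-0.25)(-0.30) − (0.95)(-0.25) = 0.3125
  C_21 = −[(-0.40)(0.65) − (-0.15)(-0.30)] = 0.3050
  C_22 = (0.65)(0.65) − (-0.15)(-0.25) = 0.3850
  C_23 = −[(0.65)(-0.30) − (-0.40)(-0.25)] = 0.2950
  C_31 = (-0.40)(-0.25) − (-0.15)(0.95) = 0.2425
  C_32 = −[(0.65)(-0.25) − (-0.15)(-0.25)] = 0.2000
  C_33 = (0.65)(0.95) − (-0.40)(-0.25) = 0.5175
det(I−A) = Σ_j (I−A)_1j·C_1j = (0.65)(0.5425) + (-0.40)(0.2250) + (-0.15)(0.3125) = 0.21575
adj(I−A) = Cᵀ =
  [ 0.5425   0.3050   0.2425]
  [ 0.2250   0.3850   0.2000]
  [ 0.3125   0.2950   0.5175]
(I − A)⁻¹ = adj(I−A) / det(I−A) ≈
  [   2.5145     1.4137     1.1240]
  [   1.0429     1.7845     0.9270]
  [   1.4484     1.3673     2.3986]
The output multiplier for sector j is the column-j sum of the Leontief inverse (I − A)⁻¹ = adj(I−A) / det(I−A).
Column S of adj(I−A): (0.5425, 0.2250, 0.3125); det(I−A) = 0.21575.
m_S = (0.5425 + 0.2250 + 0.3125) / 0.21575 = 1.08 / 0.21575 ≈ 5.006.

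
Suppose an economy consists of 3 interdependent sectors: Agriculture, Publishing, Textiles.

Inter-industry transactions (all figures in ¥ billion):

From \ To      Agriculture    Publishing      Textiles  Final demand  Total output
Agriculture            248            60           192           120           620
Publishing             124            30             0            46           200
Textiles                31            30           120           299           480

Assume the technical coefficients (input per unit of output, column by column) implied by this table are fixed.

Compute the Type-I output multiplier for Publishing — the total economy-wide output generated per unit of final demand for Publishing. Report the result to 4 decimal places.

m_P = 2.6580

Technical coefficients a_ij = z_ij / X_j:
  a_AA = 248/620 = 0.40, a_PA = 124/620 = 0.20, a_TA = 31/620 = 0.05
  a_AP = 60/200 = 0.30, a_PP = 30/200 = 0.15, a_TP = 30/200 = 0.15
  a_AT = 192/480 = 0.40, a_PT = 0/480 = 0.00, a_TT = 120/480 = 0.25
I − A =
  [   0.60    -0.30    -0.40]
  [  -0.20     0.85     0.00]
  [  -0.05    -0.15     0.75]
Cofactors of I−A, C_ij = (−1)^(i+j)·(minor ij) (rows/columns in the sector order above):
  C_11 = (0.85)(0.75) − (0.00)(-0.15) = 0.6375
  C_12 = −[(-0.20)(0.75) − (0.00)(-0.05)] = 0.1500
  C_13 = (-0.20)(-0.15) − (0.85)(-0.05) = 0.0725
  C_21 = −[(-0.30)(0.75) − (-0.40)(-0.15)] = 0.2850
  C_22 = (0.60)(0.75) − (-0.40)(-0.05) = 0.4300
  C_23 = −[(0.60)(-0.15) − (-0.30)(-0.05)] = 0.1050
  C_31 = (-0.30)(0.00) − (-0.40)(0.85) = 0.3400
  C_32 = −[(0.60)(0.00) − (-0.40)(-0.20)] = 0.0800
  C_33 = (0.60)(0.85) − (-0.30)(-0.20) = 0.4500
det(I−A) = Σ_j (I−A)_1j·C_1j = (0.60)(0.6375) + (-0.30)(0.1500) + (-0.40)(0.0725) = 0.3085
adj(I−A) = Cᵀ =
  [ 0.6375   0.2850   0.3400]
  [ 0.1500   0.4300   0.0800]
  [ 0.0725   0.1050   0.4500]
(I − A)⁻¹ = adj(I−A) / det(I−A) ≈
  [   2.06645     0.92382     1.10211]
  [   0.48622     1.39384     0.25932]
  [   0.23501     0.34036     1.45867]
The output multiplier for sector j is the column-j sum of the Leontief inverse (I − A)⁻¹ = adj(I−A) / det(I−A).
Column P of adj(I−A): (0.2850, 0.4300, 0.1050); det(I−A) = 0.3085.
m_P = (0.2850 + 0.4300 + 0.1050) / 0.3085 = 0.82 / 0.3085 ≈ 2.6580.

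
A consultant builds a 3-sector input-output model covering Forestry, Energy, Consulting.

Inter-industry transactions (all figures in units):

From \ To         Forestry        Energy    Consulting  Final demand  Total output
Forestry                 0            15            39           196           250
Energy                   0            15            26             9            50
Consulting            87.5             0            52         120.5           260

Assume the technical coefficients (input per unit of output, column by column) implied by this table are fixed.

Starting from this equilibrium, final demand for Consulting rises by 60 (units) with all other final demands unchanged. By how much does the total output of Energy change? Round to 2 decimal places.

Δx_2 = 11.70

Technical coefficients a_ij = z_ij / X_j:
  a_11 = 0/250 = 0.00, a_21 = 0/250 = 0.00, a_31 = 87.5/250 = 0.35
  a_12 = 15/50 = 0.30, a_22 = 15/50 = 0.30, a_32 = 0/50 = 0.00
  a_13 = 39/260 = 0.15, a_23 = 26/260 = 0.10, a_33 = 52/260 = 0.20
I − A =
  [   1.00    -0.30    -0.15]
  [   0.00     0.70    -0.10]
  [  -0.35     0.00     0.80]
Cofactors of I−A, C_ij = (−1)^(i+j)·(minor ij) (rows/columns in the sector order above):
  C_11 = (0.70)(0.80) − (-0.10)(0.00) = 0.5600
  C_12 = −[(0.00)(0.80) − (-0.10)(-0.35)] = 0.0350
  C_13 = (0.00)(0.00) − (0.70)(-0.35) = 0.2450
  C_21 = −[(-0.30)(0.80) − (-0.15)(0.00)] = 0.2400
  C_22 = (1.00)(0.80) − (-0.15)(-0.35) = 0.7475
  C_23 = −[(1.00)(0.00) − (-0.30)(-0.35)] = 0.1050
  C_31 = (-0.30)(-0.10) − (-0.15)(0.70) = 0.1350
  C_32 = −[(1.00)(-0.10) − (-0.15)(0.00)] = 0.1000
  C_33 = (1.00)(0.70) − (-0.30)(0.00) = 0.7000
det(I−A) = Σ_j (I−A)_1j·C_1j = (1.00)(0.5600) + (-0.30)(0.0350) + (-0.15)(0.2450) = 0.51275
adj(I−A) = Cᵀ =
  [ 0.5600   0.2400   0.1350]
  [ 0.0350   0.7475   0.1000]
  [ 0.2450   0.1050   0.7000]
(I − A)⁻¹ = adj(I−A) / det(I−A) ≈
  [   1.0922     0.4681     0.2633]
  [   0.0683     1.4578     0.1950]
  [   0.4778     0.2048     1.3652]
Δx = (I − A)⁻¹ Δd with Δd having +60 in the Consulting component and 0 elsewhere.
So Δx_2 = L_23 · (+60), where L_23 = adj(I−A)_23 / det(I−A) = 0.1000 / 0.51275.
Δx_2 = 0.1000 × (+60) / 0.51275 = 6.00 / 0.51275 ≈ 11.70.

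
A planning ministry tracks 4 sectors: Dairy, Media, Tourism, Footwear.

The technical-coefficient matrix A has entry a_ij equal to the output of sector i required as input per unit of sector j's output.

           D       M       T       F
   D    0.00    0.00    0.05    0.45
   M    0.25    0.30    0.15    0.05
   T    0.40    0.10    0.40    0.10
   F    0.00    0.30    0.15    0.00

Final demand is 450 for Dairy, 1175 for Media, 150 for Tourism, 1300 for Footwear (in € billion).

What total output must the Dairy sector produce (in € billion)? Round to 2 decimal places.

I − A =
  [   1.00     0.00    -0.05    -0.45]
  [  -0.25     0.70    -0.15    -0.05]
  [  -0.40    -0.10     0.60    -0.10]
  [   0.00    -0.30    -0.15     1.00]
Compute the cofactors C_ij = (−1)^(i+j)·(3×3 minor ij) of I−A; the adjugate is their transpose:
adj(I−A) = Cᵀ =
  [ 0.380250   0.094250   0.101750   0.186000]
  [ 0.209250   0.538000   0.186875   0.139750]
  [ 0.306500   0.184000   0.651250   0.212250]
  [ 0.108750   0.189000   0.153750   0.389750]
det(I−A) = Σ_j (I−A)_1j·C_1j = (1.00)(0.380250) + (0.00)(0.209250) + (-0.05)(0.306500) + (-0.45)(0.108750) = 0.3159875
(I − A)⁻¹ = adj(I−A) / det(I−A) ≈
  [   1.2034     0.2983     0.3220     0.5886]
  [   0.6622     1.7026     0.5914     0.4423]
  [   0.9700     0.5823     2.0610     0.6717]
  [   0.3442     0.5981     0.4866     1.2334]
x = (I − A)⁻¹ d = adj(I−A)·d / det(I−A), with det(I−A) = 0.3159875:
  x_D = (0.380250·450 + 0.094250·1175 + 0.101750·150 + 0.186000·1300) / 0.3159875 = 538.91875 / 0.3159875 ≈ 1705.51
  x_M = (0.209250·450 + 0.538000·1175 + 0.186875·150 + 0.139750·1300) / 0.3159875 = 936.01875 / 0.3159875 ≈ 2962.20
  x_T = (0.306500·450 + 0.184000·1175 + 0.651250·150 + 0.212250·1300) / 0.3159875 = 727.7375 / 0.3159875 ≈ 2303.06
  x_F = (0.108750·450 + 0.189000·1175 + 0.153750·150 + 0.389750·1300) / 0.3159875 = 800.75 / 0.3159875 ≈ 2534.12

x_D = 1705.51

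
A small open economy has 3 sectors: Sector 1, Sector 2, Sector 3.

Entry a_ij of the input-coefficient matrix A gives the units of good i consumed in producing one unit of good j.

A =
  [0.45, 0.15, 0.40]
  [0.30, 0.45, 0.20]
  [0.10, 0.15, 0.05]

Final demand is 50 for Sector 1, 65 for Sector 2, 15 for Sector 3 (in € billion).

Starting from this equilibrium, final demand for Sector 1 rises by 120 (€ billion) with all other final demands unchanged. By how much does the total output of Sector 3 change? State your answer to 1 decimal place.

Δx_3 = 64.8

I − A =
  [   0.55    -0.15    -0.40]
  [  -0.30     0.55    -0.20]
  [  -0.10    -0.15     0.95]
Cofactors of I−A, C_ij = (−1)^(i+j)·(minor ij) (rows/columns in the sector order above):
  C_11 = (0.55)(0.95) − (-0.20)(-0.15) = 0.4925
  C_12 = −[(-0.30)(0.95) − (-0.20)(-0.10)] = 0.3050
  C_13 = (-0.30)(-0.15) − (0.55)(-0.10) = 0.1000
  C_21 = −[(-0.15)(0.95) − (-0.40)(-0.15)] = 0.2025
  C_22 = (0.55)(0.95) − (-0.40)(-0.10) = 0.4825
  C_23 = −[(0.55)(-0.15) − (-0.15)(-0.10)] = 0.0975
  C_31 = (-0.15)(-0.20) − (-0.40)(0.55) = 0.2500
  C_32 = −[(0.55)(-0.20) − (-0.40)(-0.30)] = 0.2300
  C_33 = (0.55)(0.55) − (-0.15)(-0.30) = 0.2575
det(I−A) = Σ_j (I−A)_1j·C_1j = (0.55)(0.4925) + (-0.15)(0.3050) + (-0.40)(0.1000) = 0.185125
adj(I−A) = Cᵀ =
  [ 0.4925   0.2025   0.2500]
  [ 0.3050   0.4825   0.2300]
  [ 0.1000   0.0975   0.2575]
(I − A)⁻¹ = adj(I−A) / det(I−A) ≈
  [   2.6604     1.0939     1.3504]
  [   1.6475     2.6063     1.2424]
  [   0.5402     0.5267     1.3910]
Δx = (I − A)⁻¹ Δd with Δd having +120 in the Sector 1 component and 0 elsewhere.
So Δx_3 = L_31 · (+120), where L_31 = adj(I−A)_31 / det(I−A) = 0.1000 / 0.185125.
Δx_3 = 0.1000 × (+120) / 0.185125 = 12.00 / 0.185125 ≈ 64.8.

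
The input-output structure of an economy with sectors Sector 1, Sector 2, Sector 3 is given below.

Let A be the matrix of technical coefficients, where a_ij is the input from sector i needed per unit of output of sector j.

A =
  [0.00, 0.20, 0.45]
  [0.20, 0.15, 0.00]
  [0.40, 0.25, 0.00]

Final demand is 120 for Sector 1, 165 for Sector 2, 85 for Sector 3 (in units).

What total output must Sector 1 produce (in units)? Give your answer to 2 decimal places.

I − A =
  [   1.00    -0.20    -0.45]
  [  -0.20     0.85     0.00]
  [  -0.40    -0.25     1.00]
Cofactors of I−A, C_ij = (−1)^(i+j)·(minor ij) (rows/columns in the sector order above):
  C_11 = (0.85)(1.00) − (0.00)(-0.25) = 0.8500
  C_12 = −[(-0.20)(1.00) − (0.00)(-0.40)] = 0.2000
  C_13 = (-0.20)(-0.25) − (0.85)(-0.40) = 0.3900
  C_21 = −[(-0.20)(1.00) − (-0.45)(-0.25)] = 0.3125
  C_22 = (1.00)(1.00) − (-0.45)(-0.40) = 0.8200
  C_23 = −[(1.00)(-0.25) − (-0.20)(-0.40)] = 0.3300
  C_31 = (-0.20)(0.00) − (-0.45)(0.85) = 0.3825
  C_32 = −[(1.00)(0.00) − (-0.45)(-0.20)] = 0.0900
  C_33 = (1.00)(0.85) − (-0.20)(-0.20) = 0.8100
det(I−A) = Σ_j (I−A)_1j·C_1j = (1.00)(0.8500) + (-0.20)(0.2000) + (-0.45)(0.3900) = 0.6345
adj(I−A) = Cᵀ =
  [ 0.8500   0.3125   0.3825]
  [ 0.2000   0.8200   0.0900]
  [ 0.3900   0.3300   0.8100]
(I − A)⁻¹ = adj(I−A) / det(I−A) ≈
  [   1.3396     0.4925     0.6028]
  [   0.3152     1.2924     0.1418]
  [   0.6147     0.5201     1.2766]
x = (I − A)⁻¹ d = adj(I−A)·d / det(I−A), with det(I−A) = 0.6345:
  x_1 = (0.8500·120 + 0.3125·165 + 0.3825·85) / 0.6345 = 186.075 / 0.6345 ≈ 293.26
  x_2 = (0.2000·120 + 0.8200·165 + 0.0900·85) / 0.6345 = 166.95 / 0.6345 ≈ 263.12
  x_3 = (0.3900·120 + 0.3300·165 + 0.8100·85) / 0.6345 = 170.10 / 0.6345 ≈ 268.09

x_1 = 293.26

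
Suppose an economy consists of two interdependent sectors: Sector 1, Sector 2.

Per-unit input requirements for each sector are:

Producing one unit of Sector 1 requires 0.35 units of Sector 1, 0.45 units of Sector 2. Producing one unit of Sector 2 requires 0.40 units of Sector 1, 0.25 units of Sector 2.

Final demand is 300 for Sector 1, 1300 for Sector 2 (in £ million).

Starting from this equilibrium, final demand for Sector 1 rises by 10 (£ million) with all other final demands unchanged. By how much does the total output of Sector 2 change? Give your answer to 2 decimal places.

Δx_2 = 14.63

I − A =
  [   0.65    -0.40]
  [  -0.45     0.75]
det(I−A) = (0.65)(0.75) − (-0.40)(-0.45) = 0.3075
adj(I−A) = [[0.75, 0.40], [0.45, 0.65]]
(I − A)⁻¹ = adj(I−A) / det(I−A) ≈
  [   2.4390     1.3008]
  [   1.4634     2.1138]
Δx = (I − A)⁻¹ Δd with Δd having +10 in the Sector 1 component and 0 elsewhere.
So Δx_2 = L_21 · (+10), where L_21 = adj(I−A)_21 / det(I−A) = 0.45 / 0.3075.
Δx_2 = 0.45 × (+10) / 0.3075 = 4.50 / 0.3075 ≈ 14.63.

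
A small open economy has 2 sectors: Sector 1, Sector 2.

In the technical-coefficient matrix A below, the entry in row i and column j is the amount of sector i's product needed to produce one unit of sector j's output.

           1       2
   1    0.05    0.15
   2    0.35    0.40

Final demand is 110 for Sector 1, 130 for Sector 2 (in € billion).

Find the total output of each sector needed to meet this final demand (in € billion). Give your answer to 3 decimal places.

I − A =
  [   0.95    -0.15]
  [  -0.35     0.60]
det(I−A) = (0.95)(0.60) − (-0.15)(-0.35) = 0.5175
adj(I−A) = [[0.60, 0.15], [0.35, 0.95]]
(I − A)⁻¹ = adj(I−A) / det(I−A) ≈
  [   1.1594     0.2899]
  [   0.6763     1.8357]
x = (I − A)⁻¹ d = adj(I−A)·d / det(I−A), with det(I−A) = 0.5175:
  x_1 = (0.60·110 + 0.15·130) / 0.5175 = 85.50 / 0.5175 ≈ 165.217
  x_2 = (0.35·110 + 0.95·130) / 0.5175 = 162.00 / 0.5175 ≈ 313.043

x_1 = 165.217, x_2 = 313.043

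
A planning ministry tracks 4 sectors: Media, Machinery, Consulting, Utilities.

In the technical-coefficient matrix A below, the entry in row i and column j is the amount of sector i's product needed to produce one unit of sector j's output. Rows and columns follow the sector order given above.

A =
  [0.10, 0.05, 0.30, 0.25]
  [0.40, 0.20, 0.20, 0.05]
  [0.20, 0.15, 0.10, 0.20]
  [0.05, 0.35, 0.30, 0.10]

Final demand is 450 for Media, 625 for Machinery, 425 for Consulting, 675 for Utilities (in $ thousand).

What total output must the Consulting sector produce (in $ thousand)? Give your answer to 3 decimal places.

I − A =
  [   0.90    -0.05    -0.30    -0.25]
  [  -0.40     0.80    -0.20    -0.05]
  [  -0.20    -0.15     0.90    -0.20]
  [  -0.05    -0.35    -0.30     0.90]
Compute the cofactors C_ij = (−1)^(i+j)·(3×3 minor ij) of I−A; the adjugate is their transpose:
adj(I−A) = Cᵀ =
  [ 0.541000   0.189000   0.298000   0.227000]
  [ 0.343250   0.591750   0.311750   0.197500]
  [ 0.230875   0.209625   0.569125   0.202250]
  [ 0.240500   0.310500   0.327500   0.535000]
det(I−A) = Σ_j (I−A)_1j·C_1j = (0.90)(0.541000) + (-0.05)(0.343250) + (-0.30)(0.230875) + (-0.25)(0.240500) = 0.34035
(I − A)⁻¹ = adj(I−A) / det(I−A) ≈
  [   1.5895     0.5553     0.8756     0.6670]
  [   1.0085     1.7387     0.9160     0.5803]
  [   0.6783     0.6159     1.6722     0.5942]
  [   0.7066     0.9123     0.9622     1.5719]
x = (I − A)⁻¹ d = adj(I−A)·d / det(I−A), with det(I−A) = 0.34035:
  x_1 = (0.541000·450 + 0.189000·625 + 0.298000·425 + 0.227000·675) / 0.34035 = 641.45 / 0.34035 ≈ 1884.678
  x_2 = (0.343250·450 + 0.591750·625 + 0.311750·425 + 0.197500·675) / 0.34035 = 790.1125 / 0.34035 ≈ 2321.471
  x_3 = (0.230875·450 + 0.209625·625 + 0.569125·425 + 0.202250·675) / 0.34035 = 613.30625 / 0.34035 ≈ 1801.987
  x_4 = (0.240500·450 + 0.310500·625 + 0.327500·425 + 0.535000·675) / 0.34035 = 802.60 / 0.34035 ≈ 2358.161

x_3 = 1801.987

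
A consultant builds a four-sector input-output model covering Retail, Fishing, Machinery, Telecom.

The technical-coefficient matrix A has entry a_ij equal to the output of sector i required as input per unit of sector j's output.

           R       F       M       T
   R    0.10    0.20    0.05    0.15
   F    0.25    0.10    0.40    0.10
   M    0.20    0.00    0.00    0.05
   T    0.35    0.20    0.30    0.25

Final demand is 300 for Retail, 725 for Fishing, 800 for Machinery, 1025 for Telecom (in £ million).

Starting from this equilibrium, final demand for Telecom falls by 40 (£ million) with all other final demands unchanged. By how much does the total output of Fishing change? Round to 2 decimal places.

I − A =
  [   0.90    -0.20    -0.05    -0.15]
  [  -0.25     0.90    -0.40    -0.10]
  [  -0.20     0.00     1.00    -0.05]
  [  -0.35    -0.20    -0.30     0.75]
Compute the cofactors C_ij = (−1)^(i+j)·(3×3 minor ij) of I−A; the adjugate is their transpose:
adj(I−A) = Cᵀ =
  [ 0.637500   0.177500   0.151250   0.161250]
  [ 0.291750   0.591625   0.298375   0.157125]
  [ 0.149250   0.048500   0.490250   0.069000]
  [ 0.435000   0.260000   0.346250   0.735000]
det(I−A) = Σ_j (I−A)_1j·C_1j = (0.90)(0.637500) + (-0.20)(0.291750) + (-0.05)(0.149250) + (-0.15)(0.435000) = 0.4426875
(I − A)⁻¹ = adj(I−A) / det(I−A) ≈
  [   1.4401     0.4010     0.3417     0.3643]
  [   0.6590     1.3364     0.6740     0.3549]
  [   0.3371     0.1096     1.1074     0.1559]
  [   0.9826     0.5873     0.7822     1.6603]
Δx = (I − A)⁻¹ Δd with Δd having -40 in the Telecom component and 0 elsewhere.
So Δx_F = L_FT · (-40), where L_FT = adj(I−A)_FT / det(I−A) = 0.157125 / 0.4426875.
Δx_F = 0.157125 × (-40) / 0.4426875 = -6.285 / 0.4426875 ≈ -14.20.

Δx_F = -14.20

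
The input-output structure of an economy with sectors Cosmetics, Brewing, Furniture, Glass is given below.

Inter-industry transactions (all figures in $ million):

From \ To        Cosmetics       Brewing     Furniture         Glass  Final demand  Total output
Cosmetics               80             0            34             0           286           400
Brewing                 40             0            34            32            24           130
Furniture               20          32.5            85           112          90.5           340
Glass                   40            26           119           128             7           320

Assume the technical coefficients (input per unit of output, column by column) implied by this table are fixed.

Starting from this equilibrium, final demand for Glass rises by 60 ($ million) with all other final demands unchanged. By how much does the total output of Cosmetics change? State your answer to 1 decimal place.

Δx_C = 10.4

Technical coefficients a_ij = z_ij / X_j:
  a_CC = 80/400 = 0.20, a_BC = 40/400 = 0.10, a_FC = 20/400 = 0.05, a_GC = 40/400 = 0.10
  a_CB = 0/130 = 0.00, a_BB = 0/130 = 0.00, a_FB = 32.5/130 = 0.25, a_GB = 26/130 = 0.20
  a_CF = 34/340 = 0.10, a_BF = 34/340 = 0.10, a_FF = 85/340 = 0.25, a_GF = 119/340 = 0.35
  a_CG = 0/320 = 0.00, a_BG = 32/320 = 0.10, a_FG = 112/320 = 0.35, a_GG = 128/320 = 0.40
I − A =
  [   0.80     0.00    -0.10     0.00]
  [  -0.10     1.00    -0.10    -0.10]
  [  -0.05    -0.25     0.75    -0.35]
  [  -0.10    -0.20    -0.35     0.60]
Compute the cofactors C_ij = (−1)^(i+j)·(3×3 minor ij) of I−A; the adjugate is their transpose:
adj(I−A) = Cᵀ =
  [ 0.28175   0.02200   0.05800   0.03750]
  [ 0.04850   0.25550   0.08300   0.09100]
  [ 0.08850   0.17600   0.46400   0.30000]
  [ 0.11475   0.19150   0.30800   0.57250]
det(I−A) = Σ_j (I−A)_1j·C_1j = (0.80)(0.28175) + (0.00)(0.04850) + (-0.10)(0.08850) + (0.00)(0.11475) = 0.21655
(I − A)⁻¹ = adj(I−A) / det(I−A) ≈
  [   1.3011     0.1016     0.2678     0.1732]
  [   0.2240     1.1799     0.3833     0.4202]
  [   0.4087     0.8127     2.1427     1.3854]
  [   0.5299     0.8843     1.4223     2.6437]
Δx = (I − A)⁻¹ Δd with Δd having +60 in the Glass component and 0 elsewhere.
So Δx_C = L_CG · (+60), where L_CG = adj(I−A)_CG / det(I−A) = 0.03750 / 0.21655.
Δx_C = 0.03750 × (+60) / 0.21655 = 2.25 / 0.21655 ≈ 10.4.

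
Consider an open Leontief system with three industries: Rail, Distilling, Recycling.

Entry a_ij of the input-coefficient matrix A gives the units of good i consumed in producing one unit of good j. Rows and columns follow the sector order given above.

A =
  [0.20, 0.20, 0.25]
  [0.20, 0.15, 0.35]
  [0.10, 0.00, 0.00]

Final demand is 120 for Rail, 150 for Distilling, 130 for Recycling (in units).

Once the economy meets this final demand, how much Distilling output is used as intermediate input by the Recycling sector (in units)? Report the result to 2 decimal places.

I − A =
  [   0.80    -0.20    -0.25]
  [  -0.20     0.85    -0.35]
  [  -0.10     0.00     1.00]
Cofactors of I−A, C_ij = (−1)^(i+j)·(minor ij) (rows/columns in the sector order above):
  C_11 = (0.85)(1.00) − (-0.35)(0.00) = 0.8500
  C_12 = −[(-0.20)(1.00) − (-0.35)(-0.10)] = 0.2350
  C_13 = (-0.20)(0.00) − (0.85)(-0.10) = 0.0850
  C_21 = −[(-0.20)(1.00) − (-0.25)(0.00)] = 0.2000
  C_22 = (0.80)(1.00) − (-0.25)(-0.10) = 0.7750
  C_23 = −[(0.80)(0.00) − (-0.20)(-0.10)] = 0.0200
  C_31 = (-0.20)(-0.35) − (-0.25)(0.85) = 0.2825
  C_32 = −[(0.80)(-0.35) − (-0.25)(-0.20)] = 0.3300
  C_33 = (0.80)(0.85) − (-0.20)(-0.20) = 0.6400
det(I−A) = Σ_j (I−A)_1j·C_1j = (0.80)(0.8500) + (-0.20)(0.2350) + (-0.25)(0.0850) = 0.61175
adj(I−A) = Cᵀ =
  [ 0.8500   0.2000   0.2825]
  [ 0.2350   0.7750   0.3300]
  [ 0.0850   0.0200   0.6400]
(I − A)⁻¹ = adj(I−A) / det(I−A) ≈
  [   1.3895     0.3269     0.4618]
  [   0.3841     1.2669     0.5394]
  [   0.1389     0.0327     1.0462]
First solve x = (I − A)⁻¹ d = adj(I−A)·d / det(I−A); in particular x_3 = (0.0850·120 + 0.0200·150 + 0.6400·130) / 0.61175 = 96.40 / 0.61175 ≈ 157.5807.
Intermediate flow from 2 to 3: z_23 = a_23 · x_3 = 0.35 × 96.40 / 0.61175 = 33.74 / 0.61175 ≈ 55.15.

z_23 = 55.15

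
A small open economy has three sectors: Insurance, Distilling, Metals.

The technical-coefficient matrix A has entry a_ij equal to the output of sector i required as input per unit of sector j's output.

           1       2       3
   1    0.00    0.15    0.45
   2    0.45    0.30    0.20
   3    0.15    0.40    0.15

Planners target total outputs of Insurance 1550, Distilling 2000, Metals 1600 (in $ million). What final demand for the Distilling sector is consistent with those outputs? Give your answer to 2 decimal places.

d_2 = 382.50

I − A =
  [   1.00    -0.15    -0.45]
  [  -0.45     0.70    -0.20]
  [  -0.15    -0.40     0.85]
d = (I − A) x:
  d_1 = (+1.00)·1550 + (-0.15)·2000 + (-0.45)·1600 = 530.00
  d_2 = (-0.45)·1550 + (+0.70)·2000 + (-0.20)·1600 = 382.50
  d_3 = (-0.15)·1550 + (-0.40)·2000 + (+0.85)·1600 = 327.50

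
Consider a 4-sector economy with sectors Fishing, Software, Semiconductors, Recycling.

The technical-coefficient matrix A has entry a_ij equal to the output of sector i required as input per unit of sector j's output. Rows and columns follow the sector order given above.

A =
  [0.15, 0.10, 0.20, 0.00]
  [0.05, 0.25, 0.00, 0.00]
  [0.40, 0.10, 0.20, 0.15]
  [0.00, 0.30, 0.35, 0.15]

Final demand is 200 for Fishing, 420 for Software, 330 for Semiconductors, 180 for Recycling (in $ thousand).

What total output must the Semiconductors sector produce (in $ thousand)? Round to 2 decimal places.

I − A =
  [   0.85    -0.10    -0.20     0.00]
  [  -0.05     0.75     0.00     0.00]
  [  -0.40    -0.10     0.80    -0.15]
  [   0.00    -0.30    -0.35     0.85]
Compute the cofactors C_ij = (−1)^(i+j)·(3×3 minor ij) of I−A; the adjugate is their transpose:
adj(I−A) = Cᵀ =
  [ 0.470625   0.088750   0.127500   0.022500]
  [ 0.031375   0.465375   0.008500   0.001500]
  [ 0.261500   0.144500   0.537625   0.094875]
  [ 0.118750   0.223750   0.224375   0.445000]
det(I−A) = Σ_j (I−A)_1j·C_1j = (0.85)(0.470625) + (-0.10)(0.031375) + (-0.20)(0.261500) + (0.00)(0.118750) = 0.34459375
(I − A)⁻¹ = adj(I−A) / det(I−A) ≈
  [   1.3657     0.2575     0.3700     0.0653]
  [   0.0910     1.3505     0.0247     0.0044]
  [   0.7589     0.4193     1.5602     0.2753]
  [   0.3446     0.6493     0.6511     1.2914]
x = (I − A)⁻¹ d = adj(I−A)·d / det(I−A), with det(I−A) = 0.34459375:
  x_1 = (0.470625·200 + 0.088750·420 + 0.127500·330 + 0.022500·180) / 0.34459375 = 177.525 / 0.34459375 ≈ 515.17
  x_2 = (0.031375·200 + 0.465375·420 + 0.008500·330 + 0.001500·180) / 0.34459375 = 204.8075 / 0.34459375 ≈ 594.34
  x_3 = (0.261500·200 + 0.144500·420 + 0.537625·330 + 0.094875·180) / 0.34459375 = 307.48375 / 0.34459375 ≈ 892.31
  x_4 = (0.118750·200 + 0.223750·420 + 0.224375·330 + 0.445000·180) / 0.34459375 = 271.86875 / 0.34459375 ≈ 788.95

x_3 = 892.31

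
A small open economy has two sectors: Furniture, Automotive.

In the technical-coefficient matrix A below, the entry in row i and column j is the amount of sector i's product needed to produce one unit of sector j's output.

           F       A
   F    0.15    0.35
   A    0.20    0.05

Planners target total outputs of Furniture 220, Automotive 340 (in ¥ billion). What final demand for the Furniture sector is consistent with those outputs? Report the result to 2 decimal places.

d_F = 68.00

I − A =
  [   0.85    -0.35]
  [  -0.20     0.95]
d = (I − A) x:
  d_F = (+0.85)·220 + (-0.35)·340 = 68.00
  d_A = (-0.20)·220 + (+0.95)·340 = 279.00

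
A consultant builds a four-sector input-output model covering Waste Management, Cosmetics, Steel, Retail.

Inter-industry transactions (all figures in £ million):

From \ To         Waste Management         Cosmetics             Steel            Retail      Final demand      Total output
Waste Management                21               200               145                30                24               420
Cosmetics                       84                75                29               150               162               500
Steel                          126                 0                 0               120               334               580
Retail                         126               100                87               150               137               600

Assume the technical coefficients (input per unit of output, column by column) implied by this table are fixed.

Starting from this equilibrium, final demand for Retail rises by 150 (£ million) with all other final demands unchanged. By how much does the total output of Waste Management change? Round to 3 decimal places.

Δx_1 = 79.063

Technical coefficients a_ij = z_ij / X_j:
  a_11 = 21/420 = 0.05, a_21 = 84/420 = 0.20, a_31 = 126/420 = 0.30, a_41 = 126/420 = 0.30
  a_12 = 200/500 = 0.40, a_22 = 75/500 = 0.15, a_32 = 0/500 = 0.00, a_42 = 100/500 = 0.20
  a_13 = 145/580 = 0.25, a_23 = 29/580 = 0.05, a_33 = 0/580 = 0.00, a_43 = 87/580 = 0.15
  a_14 = 30/600 = 0.05, a_24 = 150/600 = 0.25, a_34 = 120/600 = 0.20, a_44 = 150/600 = 0.25
I − A =
  [   0.95    -0.40    -0.25    -0.05]
  [  -0.20     0.85    -0.05    -0.25]
  [  -0.30     0.00     1.00    -0.20]
  [  -0.30    -0.20    -0.15     0.75]
Compute the cofactors C_ij = (−1)^(i+j)·(3×3 minor ij) of I−A; the adjugate is their transpose:
adj(I−A) = Cᵀ =
  [ 0.560000   0.308000   0.183750   0.189000]
  [ 0.244500   0.595500   0.128250   0.249000]
  [ 0.235250   0.155000   0.453375   0.188250]
  [ 0.336250   0.313000   0.198375   0.657750]
det(I−A) = Σ_j (I−A)_1j·C_1j = (0.95)(0.560000) + (-0.40)(0.244500) + (-0.25)(0.235250) + (-0.05)(0.336250) = 0.358575
(I − A)⁻¹ = adj(I−A) / det(I−A) ≈
  [   1.5617     0.8590     0.5124     0.5271]
  [   0.6819     1.6607     0.3577     0.6944]
  [   0.6561     0.4323     1.2644     0.5250]
  [   0.9377     0.8729     0.5532     1.8343]
Δx = (I − A)⁻¹ Δd with Δd having +150 in the Retail component and 0 elsewhere.
So Δx_1 = L_14 · (+150), where L_14 = adj(I−A)_14 / det(I−A) = 0.189000 / 0.358575.
Δx_1 = 0.189000 × (+150) / 0.358575 = 28.35 / 0.358575 ≈ 79.063.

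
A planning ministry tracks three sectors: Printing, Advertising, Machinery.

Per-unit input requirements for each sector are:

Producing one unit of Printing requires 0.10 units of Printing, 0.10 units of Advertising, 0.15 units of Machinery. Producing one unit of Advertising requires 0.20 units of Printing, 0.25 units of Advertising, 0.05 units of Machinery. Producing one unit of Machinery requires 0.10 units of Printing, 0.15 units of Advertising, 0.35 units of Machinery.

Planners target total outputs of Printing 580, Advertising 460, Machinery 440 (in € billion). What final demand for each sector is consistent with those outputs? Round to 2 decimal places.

I − A =
  [   0.90    -0.20    -0.10]
  [  -0.10     0.75    -0.15]
  [  -0.15    -0.05     0.65]
d = (I − A) x:
  d_P = (+0.90)·580 + (-0.20)·460 + (-0.10)·440 = 386.00
  d_A = (-0.10)·580 + (+0.75)·460 + (-0.15)·440 = 221.00
  d_M = (-0.15)·580 + (-0.05)·460 + (+0.65)·440 = 176.00

d_P = 386.00, d_A = 221.00, d_M = 176.00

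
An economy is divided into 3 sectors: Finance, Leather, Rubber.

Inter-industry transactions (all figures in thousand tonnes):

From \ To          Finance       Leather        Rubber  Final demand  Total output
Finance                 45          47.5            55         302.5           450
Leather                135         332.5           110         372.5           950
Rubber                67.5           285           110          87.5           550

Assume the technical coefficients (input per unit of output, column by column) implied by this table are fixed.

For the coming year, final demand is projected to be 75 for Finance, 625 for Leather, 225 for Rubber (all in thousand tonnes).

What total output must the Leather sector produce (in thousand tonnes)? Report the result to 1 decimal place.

Technical coefficients a_ij = z_ij / X_j:
  a_11 = 45/450 = 0.10, a_21 = 135/450 = 0.30, a_31 = 67.5/450 = 0.15
  a_12 = 47.5/950 = 0.05, a_22 = 332.5/950 = 0.35, a_32 = 285/950 = 0.30
  a_13 = 55/550 = 0.10, a_23 = 110/550 = 0.20, a_33 = 110/550 = 0.20
I − A =
  [   0.90    -0.05    -0.10]
  [  -0.30     0.65    -0.20]
  [  -0.15    -0.30     0.80]
Cofactors of I−A, C_ij = (−1)^(i+j)·(minor ij) (rows/columns in the sector order above):
  C_11 = (0.65)(0.80) − (-0.20)(-0.30) = 0.4600
  C_12 = −[(-0.30)(0.80) − (-0.20)(-0.15)] = 0.2700
  C_13 = (-0.30)(-0.30) − (0.65)(-0.15) = 0.1875
  C_21 = −[(-0.05)(0.80) − (-0.10)(-0.30)] = 0.0700
  C_22 = (0.90)(0.80) − (-0.10)(-0.15) = 0.7050
  C_23 = −[(0.90)(-0.30) − (-0.05)(-0.15)] = 0.2775
  C_31 = (-0.05)(-0.20) − (-0.10)(0.65) = 0.0750
  C_32 = −[(0.90)(-0.20) − (-0.10)(-0.30)] = 0.2100
  C_33 = (0.90)(0.65) − (-0.05)(-0.30) = 0.5700
det(I−A) = Σ_j (I−A)_1j·C_1j = (0.90)(0.4600) + (-0.05)(0.2700) + (-0.10)(0.1875) = 0.38175
adj(I−A) = Cᵀ =
  [ 0.4600   0.0700   0.0750]
  [ 0.2700   0.7050   0.2100]
  [ 0.1875   0.2775   0.5700]
(I − A)⁻¹ = adj(I−A) / det(I−A) ≈
  [   1.2050     0.1834     0.1965]
  [   0.7073     1.8468     0.5501]
  [   0.4912     0.7269     1.4931]
x = (I − A)⁻¹ d = adj(I−A)·d / det(I−A), with det(I−A) = 0.38175:
  x_1 = (0.4600·75 + 0.0700·625 + 0.0750·225) / 0.38175 = 95.125 / 0.38175 ≈ 249.2
  x_2 = (0.2700·75 + 0.7050·625 + 0.2100·225) / 0.38175 = 508.125 / 0.38175 ≈ 1331.0
  x_3 = (0.1875·75 + 0.2775·625 + 0.5700·225) / 0.38175 = 315.75 / 0.38175 ≈ 827.1

x_2 = 1331.0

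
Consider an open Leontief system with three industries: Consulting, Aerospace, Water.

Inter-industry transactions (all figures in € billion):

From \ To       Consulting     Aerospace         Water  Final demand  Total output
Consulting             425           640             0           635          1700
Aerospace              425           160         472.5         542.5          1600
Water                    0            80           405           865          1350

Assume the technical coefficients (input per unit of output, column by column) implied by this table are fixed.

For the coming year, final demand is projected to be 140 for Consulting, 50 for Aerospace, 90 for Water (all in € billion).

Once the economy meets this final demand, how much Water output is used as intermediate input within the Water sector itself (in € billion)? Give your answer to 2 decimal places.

z_WW = 42.66

Technical coefficients a_ij = z_ij / X_j:
  a_CC = 425/1700 = 0.25, a_AC = 425/1700 = 0.25, a_WC = 0/1700 = 0.00
  a_CA = 640/1600 = 0.40, a_AA = 160/1600 = 0.10, a_WA = 80/1600 = 0.05
  a_CW = 0/1350 = 0.00, a_AW = 472.5/1350 = 0.35, a_WW = 405/1350 = 0.30
I − A =
  [   0.75    -0.40     0.00]
  [  -0.25     0.90    -0.35]
  [   0.00    -0.05     0.70]
Cofactors of I−A, C_ij = (−1)^(i+j)·(minor ij) (rows/columns in the sector order above):
  C_11 = (0.90)(0.70) − (-0.35)(-0.05) = 0.6125
  C_12 = −[(-0.25)(0.70) − (-0.35)(0.00)] = 0.1750
  C_13 = (-0.25)(-0.05) − (0.90)(0.00) = 0.0125
  C_21 = −[(-0.40)(0.70) − (0.00)(-0.05)] = 0.2800
  C_22 = (0.75)(0.70) − (0.00)(0.00) = 0.5250
  C_23 = −[(0.75)(-0.05) − (-0.40)(0.00)] = 0.0375
  C_31 = (-0.40)(-0.35) − (0.00)(0.90) = 0.1400
  C_32 = −[(0.75)(-0.35) − (0.00)(-0.25)] = 0.2625
  C_33 = (0.75)(0.90) − (-0.40)(-0.25) = 0.5750
det(I−A) = Σ_j (I−A)_1j·C_1j = (0.75)(0.6125) + (-0.40)(0.1750) + (0.00)(0.0125) = 0.389375
adj(I−A) = Cᵀ =
  [ 0.6125   0.2800   0.1400]
  [ 0.1750   0.5250   0.2625]
  [ 0.0125   0.0375   0.5750]
(I − A)⁻¹ = adj(I−A) / det(I−A) ≈
  [   1.5730     0.7191     0.3596]
  [   0.4494     1.3483     0.6742]
  [   0.0321     0.0963     1.4767]
First solve x = (I − A)⁻¹ d = adj(I−A)·d / det(I−A); in particular x_W = (0.0125·140 + 0.0375·50 + 0.5750·90) / 0.389375 = 55.375 / 0.389375 ≈ 142.2151.
Intermediate flow from W to W: z_WW = a_WW · x_W = 0.30 × 55.375 / 0.389375 = 16.6125 / 0.389375 ≈ 42.66.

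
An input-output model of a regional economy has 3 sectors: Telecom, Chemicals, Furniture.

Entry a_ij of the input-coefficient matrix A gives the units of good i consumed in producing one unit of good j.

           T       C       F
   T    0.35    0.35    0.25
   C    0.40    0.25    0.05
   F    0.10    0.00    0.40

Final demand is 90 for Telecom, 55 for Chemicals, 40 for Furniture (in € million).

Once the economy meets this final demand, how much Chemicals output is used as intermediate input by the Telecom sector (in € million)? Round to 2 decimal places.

z_CT = 128.19

I − A =
  [   0.65    -0.35    -0.25]
  [  -0.40     0.75    -0.05]
  [  -0.10     0.00     0.60]
Cofactors of I−A, C_ij = (−1)^(i+j)·(minor ij) (rows/columns in the sector order above):
  C_11 = (0.75)(0.60) − (-0.05)(0.00) = 0.4500
  C_12 = −[(-0.40)(0.60) − (-0.05)(-0.10)] = 0.2450
  C_13 = (-0.40)(0.00) − (0.75)(-0.10) = 0.0750
  C_21 = −[(-0.35)(0.60) − (-0.25)(0.00)] = 0.2100
  C_22 = (0.65)(0.60) − (-0.25)(-0.10) = 0.3650
  C_23 = −[(0.65)(0.00) − (-0.35)(-0.10)] = 0.0350
  C_31 = (-0.35)(-0.05) − (-0.25)(0.75) = 0.2050
  C_32 = −[(0.65)(-0.05) − (-0.25)(-0.40)] = 0.1325
  C_33 = (0.65)(0.75) − (-0.35)(-0.40) = 0.3475
det(I−A) = Σ_j (I−A)_1j·C_1j = (0.65)(0.4500) + (-0.35)(0.2450) + (-0.25)(0.0750) = 0.1880
adj(I−A) = Cᵀ =
  [ 0.4500   0.2100   0.2050]
  [ 0.2450   0.3650   0.1325]
  [ 0.0750   0.0350   0.3475]
(I − A)⁻¹ = adj(I−A) / det(I−A) ≈
  [   2.3936     1.1170     1.0904]
  [   1.3032     1.9415     0.7048]
  [   0.3989     0.1862     1.8484]
First solve x = (I − A)⁻¹ d = adj(I−A)·d / det(I−A); in particular x_T = (0.4500·90 + 0.2100·55 + 0.2050·40) / 0.1880 = 60.25 / 0.1880 ≈ 320.4787.
Intermediate flow from C to T: z_CT = a_CT · x_T = 0.40 × 60.25 / 0.1880 = 24.10 / 0.1880 ≈ 128.19.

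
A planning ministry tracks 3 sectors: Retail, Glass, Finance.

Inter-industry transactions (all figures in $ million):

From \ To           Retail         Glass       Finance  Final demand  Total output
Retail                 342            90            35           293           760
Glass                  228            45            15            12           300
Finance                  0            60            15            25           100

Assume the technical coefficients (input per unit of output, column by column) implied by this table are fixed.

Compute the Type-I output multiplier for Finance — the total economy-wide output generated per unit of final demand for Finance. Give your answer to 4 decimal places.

Technical coefficients a_ij = z_ij / X_j:
  a_11 = 342/760 = 0.45, a_21 = 228/760 = 0.30, a_31 = 0/760 = 0.00
  a_12 = 90/300 = 0.30, a_22 = 45/300 = 0.15, a_32 = 60/300 = 0.20
  a_13 = 35/100 = 0.35, a_23 = 15/100 = 0.15, a_33 = 15/100 = 0.15
I − A =
  [   0.55    -0.30    -0.35]
  [  -0.30     0.85    -0.15]
  [   0.00    -0.20     0.85]
Cofactors of I−A, C_ij = (−1)^(i+j)·(minor ij) (rows/columns in the sector order above):
  C_11 = (0.85)(0.85) − (-0.15)(-0.20) = 0.6925
  C_12 = −[(-0.30)(0.85) − (-0.15)(0.00)] = 0.2550
  C_13 = (-0.30)(-0.20) − (0.85)(0.00) = 0.0600
  C_21 = −[(-0.30)(0.85) − (-0.35)(-0.20)] = 0.3250
  C_22 = (0.55)(0.85) − (-0.35)(0.00) = 0.4675
  C_23 = −[(0.55)(-0.20) − (-0.30)(0.00)] = 0.1100
  C_31 = (-0.30)(-0.15) − (-0.35)(0.85) = 0.3425
  C_32 = −[(0.55)(-0.15) − (-0.35)(-0.30)] = 0.1875
  C_33 = (0.55)(0.85) − (-0.30)(-0.30) = 0.3775
det(I−A) = Σ_j (I−A)_1j·C_1j = (0.55)(0.6925) + (-0.30)(0.2550) + (-0.35)(0.0600) = 0.283375
adj(I−A) = Cᵀ =
  [ 0.6925   0.3250   0.3425]
  [ 0.2550   0.4675   0.1875]
  [ 0.0600   0.1100   0.3775]
(I − A)⁻¹ = adj(I−A) / det(I−A) ≈
  [   2.44376     1.14689     1.20865]
  [   0.89987     1.64976     0.66167]
  [   0.21173     0.38818     1.33216]
The output multiplier for sector j is the column-j sum of the Leontief inverse (I − A)⁻¹ = adj(I−A) / det(I−A).
Column 3 of adj(I−A): (0.3425, 0.1875, 0.3775); det(I−A) = 0.283375.
m_3 = (0.3425 + 0.1875 + 0.3775) / 0.283375 = 0.9075 / 0.283375 ≈ 3.2025.

m_3 = 3.2025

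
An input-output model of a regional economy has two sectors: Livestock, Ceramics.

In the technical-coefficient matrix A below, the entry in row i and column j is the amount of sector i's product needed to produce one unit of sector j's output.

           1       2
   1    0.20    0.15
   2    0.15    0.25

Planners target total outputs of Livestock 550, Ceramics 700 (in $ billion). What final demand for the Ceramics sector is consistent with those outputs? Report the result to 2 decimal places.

I − A =
  [   0.80    -0.15]
  [  -0.15     0.75]
d = (I − A) x:
  d_1 = (+0.80)·550 + (-0.15)·700 = 335.00
  d_2 = (-0.15)·550 + (+0.75)·700 = 442.50

d_2 = 442.50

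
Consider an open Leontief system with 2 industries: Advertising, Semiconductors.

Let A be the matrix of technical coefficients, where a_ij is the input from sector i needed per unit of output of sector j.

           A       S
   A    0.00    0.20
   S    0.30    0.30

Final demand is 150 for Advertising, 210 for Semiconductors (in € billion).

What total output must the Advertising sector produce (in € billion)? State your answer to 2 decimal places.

I − A =
  [   1.00    -0.20]
  [  -0.30     0.70]
det(I−A) = (1.00)(0.70) − (-0.20)(-0.30) = 0.6400
adj(I−A) = [[0.70, 0.20], [0.30, 1.00]]
(I − A)⁻¹ = adj(I−A) / det(I−A) ≈
  [   1.0938     0.3125]
  [   0.4688     1.5625]
x = (I − A)⁻¹ d = adj(I−A)·d / det(I−A), with det(I−A) = 0.6400:
  x_A = (0.70·150 + 0.20·210) / 0.6400 = 147.00 / 0.6400 ≈ 229.69
  x_S = (0.30·150 + 1.00·210) / 0.6400 = 255.00 / 0.6400 ≈ 398.44

x_A = 229.69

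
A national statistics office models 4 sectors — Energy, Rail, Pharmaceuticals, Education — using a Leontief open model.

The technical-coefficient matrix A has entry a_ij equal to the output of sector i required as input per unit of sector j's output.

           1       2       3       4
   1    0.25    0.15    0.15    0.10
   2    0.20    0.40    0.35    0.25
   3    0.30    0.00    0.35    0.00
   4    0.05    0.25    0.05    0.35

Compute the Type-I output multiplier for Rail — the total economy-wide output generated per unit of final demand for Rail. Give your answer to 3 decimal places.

I − A =
  [   0.75    -0.15    -0.15    -0.10]
  [  -0.20     0.60    -0.35    -0.25]
  [  -0.30     0.00     0.65     0.00]
  [  -0.05    -0.25    -0.05     0.65]
Compute the cofactors C_ij = (−1)^(i+j)·(3×3 minor ij) of I−A; the adjugate is their transpose:
adj(I−A) = Cᵀ =
  [ 0.212875   0.079625   0.096875   0.063375]
  [ 0.164625   0.282875   0.200625   0.134125]
  [ 0.098250   0.036750   0.216250   0.029250]
  [ 0.087250   0.117750   0.101250   0.230250]
det(I−A) = Σ_j (I−A)_1j·C_1j = (0.75)(0.212875) + (-0.15)(0.164625) + (-0.15)(0.098250) + (-0.10)(0.087250) = 0.1115
(I − A)⁻¹ = adj(I−A) / det(I−A) ≈
  [   1.9092     0.7141     0.8688     0.5684]
  [   1.4765     2.5370     1.7993     1.2029]
  [   0.8812     0.3296     1.9395     0.2623]
  [   0.7825     1.0561     0.9081     2.0650]
The output multiplier for sector j is the column-j sum of the Leontief inverse (I − A)⁻¹ = adj(I−A) / det(I−A).
Column 2 of adj(I−A): (0.079625, 0.282875, 0.036750, 0.117750); det(I−A) = 0.1115.
m_2 = (0.079625 + 0.282875 + 0.036750 + 0.117750) / 0.1115 = 0.517 / 0.1115 ≈ 4.637.

m_2 = 4.637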